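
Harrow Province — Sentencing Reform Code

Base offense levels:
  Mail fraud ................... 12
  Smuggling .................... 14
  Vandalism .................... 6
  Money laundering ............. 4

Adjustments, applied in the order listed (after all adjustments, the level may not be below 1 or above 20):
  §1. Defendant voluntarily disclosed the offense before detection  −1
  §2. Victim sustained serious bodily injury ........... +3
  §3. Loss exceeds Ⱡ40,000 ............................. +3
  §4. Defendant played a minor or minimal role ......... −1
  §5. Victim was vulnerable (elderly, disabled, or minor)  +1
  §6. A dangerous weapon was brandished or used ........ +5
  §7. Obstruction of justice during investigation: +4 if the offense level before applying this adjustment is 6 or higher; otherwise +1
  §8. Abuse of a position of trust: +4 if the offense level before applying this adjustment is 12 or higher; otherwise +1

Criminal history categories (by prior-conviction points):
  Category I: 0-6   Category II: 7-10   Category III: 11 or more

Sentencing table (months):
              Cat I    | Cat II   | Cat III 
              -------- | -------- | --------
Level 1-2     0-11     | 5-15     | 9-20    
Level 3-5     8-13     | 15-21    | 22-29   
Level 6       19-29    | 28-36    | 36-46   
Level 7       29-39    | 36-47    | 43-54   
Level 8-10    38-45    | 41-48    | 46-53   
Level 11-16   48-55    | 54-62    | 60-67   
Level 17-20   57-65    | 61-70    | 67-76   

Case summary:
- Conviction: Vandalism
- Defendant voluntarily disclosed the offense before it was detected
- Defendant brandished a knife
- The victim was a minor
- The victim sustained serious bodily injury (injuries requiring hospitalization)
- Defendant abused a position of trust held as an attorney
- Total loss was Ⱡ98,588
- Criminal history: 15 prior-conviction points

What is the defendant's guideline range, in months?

Base offense level for vandalism: 6.
§1 applies: 6 − 1 = 5.
§2 applies: 5 + 3 = 8.
§3 applies: 8 + 3 = 11.
§4 does not apply.
§5 applies: 11 + 1 = 12.
§6 applies: 12 + 5 = 17.
§8 applies (level before this adjustment is 17 ≥ 12, so +4): 17 + 4 = 21.
Level 21 exceeds the maximum of 20; capped at 20.
Final offense level: 20.
Criminal history: 15 prior points → Category III (11+).
Level 20 falls in the 17-20 band.
Grid: Level 17-20 × Category III = 67-76 months.

67-76 months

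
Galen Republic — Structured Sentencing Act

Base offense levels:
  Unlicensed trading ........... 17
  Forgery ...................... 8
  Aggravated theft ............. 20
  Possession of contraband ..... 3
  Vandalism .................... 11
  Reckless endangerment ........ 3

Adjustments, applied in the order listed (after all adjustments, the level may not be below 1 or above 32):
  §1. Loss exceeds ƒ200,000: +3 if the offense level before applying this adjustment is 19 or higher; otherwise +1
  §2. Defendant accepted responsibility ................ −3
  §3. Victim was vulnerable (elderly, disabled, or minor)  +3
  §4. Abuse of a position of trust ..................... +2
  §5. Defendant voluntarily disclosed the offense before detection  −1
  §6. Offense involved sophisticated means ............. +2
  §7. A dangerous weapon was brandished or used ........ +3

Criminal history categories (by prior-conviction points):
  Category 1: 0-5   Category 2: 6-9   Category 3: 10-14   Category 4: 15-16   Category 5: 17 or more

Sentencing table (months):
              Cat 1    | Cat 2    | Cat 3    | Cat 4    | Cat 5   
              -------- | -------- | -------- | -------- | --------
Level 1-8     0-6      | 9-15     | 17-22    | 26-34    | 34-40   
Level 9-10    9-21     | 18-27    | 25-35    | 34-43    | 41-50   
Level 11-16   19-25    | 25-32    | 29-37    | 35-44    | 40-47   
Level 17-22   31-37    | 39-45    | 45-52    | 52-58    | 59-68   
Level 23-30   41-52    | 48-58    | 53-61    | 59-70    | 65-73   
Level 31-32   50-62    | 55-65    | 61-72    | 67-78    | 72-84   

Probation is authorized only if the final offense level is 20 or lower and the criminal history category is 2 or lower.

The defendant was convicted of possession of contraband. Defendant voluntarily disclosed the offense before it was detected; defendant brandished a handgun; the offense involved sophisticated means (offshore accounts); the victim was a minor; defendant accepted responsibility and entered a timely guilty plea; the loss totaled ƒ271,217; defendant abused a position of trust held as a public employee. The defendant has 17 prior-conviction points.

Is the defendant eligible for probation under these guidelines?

Base offense level for possession of contraband: 3.
§1 applies (level before this adjustment is 3 < 19, so +1): 3 + 1 = 4.
§2 applies: 4 − 3 = 1.
§3 applies: 1 + 3 = 4.
§4 applies: 4 + 2 = 6.
§5 applies: 6 − 1 = 5.
§6 applies: 5 + 2 = 7.
§7 applies: 7 + 3 = 10.
Final offense level: 10.
Criminal history: 17 prior points → Category 5 (17+).
Level 10 falls in the 9-10 band.
Grid: Level 9-10 × Category 5 = 41-50 months.
Probation check: level 10 ≤ 20 and category 5 > 2 → not eligible.

No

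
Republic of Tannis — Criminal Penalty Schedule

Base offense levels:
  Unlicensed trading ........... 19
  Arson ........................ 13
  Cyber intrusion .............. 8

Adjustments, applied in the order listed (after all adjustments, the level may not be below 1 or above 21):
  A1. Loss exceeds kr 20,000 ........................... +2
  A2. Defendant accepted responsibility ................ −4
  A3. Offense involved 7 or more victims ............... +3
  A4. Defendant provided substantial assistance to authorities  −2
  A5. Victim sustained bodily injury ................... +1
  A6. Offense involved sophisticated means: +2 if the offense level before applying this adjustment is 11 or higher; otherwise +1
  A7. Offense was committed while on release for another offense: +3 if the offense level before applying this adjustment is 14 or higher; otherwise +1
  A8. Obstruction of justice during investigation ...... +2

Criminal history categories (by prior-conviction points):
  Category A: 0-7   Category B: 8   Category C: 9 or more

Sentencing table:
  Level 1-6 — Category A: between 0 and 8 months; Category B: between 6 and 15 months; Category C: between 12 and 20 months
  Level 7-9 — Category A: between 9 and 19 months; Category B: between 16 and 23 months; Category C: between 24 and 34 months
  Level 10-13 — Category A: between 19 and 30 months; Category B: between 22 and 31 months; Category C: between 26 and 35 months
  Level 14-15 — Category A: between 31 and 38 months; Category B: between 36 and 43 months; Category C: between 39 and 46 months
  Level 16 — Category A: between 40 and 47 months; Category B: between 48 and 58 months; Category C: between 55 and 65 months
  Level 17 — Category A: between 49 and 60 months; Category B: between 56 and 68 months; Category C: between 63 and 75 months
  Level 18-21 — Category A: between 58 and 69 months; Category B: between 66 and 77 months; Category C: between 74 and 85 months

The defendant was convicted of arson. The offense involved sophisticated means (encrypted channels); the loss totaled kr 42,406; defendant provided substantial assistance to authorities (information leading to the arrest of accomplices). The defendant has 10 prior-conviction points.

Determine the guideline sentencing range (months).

39-46 months

Base offense level for arson: 13.
A1 applies: 13 + 2 = 15.
A2 does not apply.
A3 does not apply.
A4 applies: 15 − 2 = 13.
A6 applies (level before this adjustment is 13 ≥ 11, so +2): 13 + 2 = 15.
A8 does not apply.
Final offense level: 15.
Criminal history: 10 prior points → Category C (9+).
Level 15 falls in the 14-15 band.
Grid: Level 14-15 × Category C = 39-46 months.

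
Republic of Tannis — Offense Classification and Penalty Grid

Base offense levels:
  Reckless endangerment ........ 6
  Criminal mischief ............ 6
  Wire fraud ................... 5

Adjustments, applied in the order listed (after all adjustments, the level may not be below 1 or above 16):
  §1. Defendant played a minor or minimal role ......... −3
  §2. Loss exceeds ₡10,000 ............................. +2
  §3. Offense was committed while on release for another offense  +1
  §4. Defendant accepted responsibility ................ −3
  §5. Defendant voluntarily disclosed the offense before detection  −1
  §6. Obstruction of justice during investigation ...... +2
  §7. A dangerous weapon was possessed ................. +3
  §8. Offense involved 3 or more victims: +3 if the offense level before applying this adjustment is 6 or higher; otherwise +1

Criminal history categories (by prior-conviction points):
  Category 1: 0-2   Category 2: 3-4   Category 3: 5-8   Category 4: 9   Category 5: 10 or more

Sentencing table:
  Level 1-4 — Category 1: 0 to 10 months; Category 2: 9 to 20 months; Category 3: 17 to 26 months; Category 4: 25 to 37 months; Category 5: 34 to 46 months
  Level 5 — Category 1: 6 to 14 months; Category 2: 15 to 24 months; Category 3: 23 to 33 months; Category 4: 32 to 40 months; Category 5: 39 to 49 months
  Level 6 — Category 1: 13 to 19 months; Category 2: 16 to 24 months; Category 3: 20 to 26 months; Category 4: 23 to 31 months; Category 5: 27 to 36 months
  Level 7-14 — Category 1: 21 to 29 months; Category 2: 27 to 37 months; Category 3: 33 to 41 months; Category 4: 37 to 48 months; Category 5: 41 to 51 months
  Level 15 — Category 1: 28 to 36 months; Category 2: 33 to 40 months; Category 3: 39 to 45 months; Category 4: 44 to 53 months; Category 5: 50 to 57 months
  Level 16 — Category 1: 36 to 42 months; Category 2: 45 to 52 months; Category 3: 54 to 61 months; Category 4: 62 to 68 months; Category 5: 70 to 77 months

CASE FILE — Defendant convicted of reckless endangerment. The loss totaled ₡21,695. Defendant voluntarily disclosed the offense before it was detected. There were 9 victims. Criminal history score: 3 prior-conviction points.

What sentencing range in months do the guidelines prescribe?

27-37 months

Base offense level for reckless endangerment: 6.
§2 applies: 6 + 2 = 8.
§4 does not apply.
§5 applies: 8 − 1 = 7.
§8 applies (level before this adjustment is 7 ≥ 6, so +3): 7 + 3 = 10.
Final offense level: 10.
Criminal history: 3 prior points → Category 2 (3-4).
Level 10 falls in the 7-14 band.
Grid: Level 7-14 × Category 2 = 27-37 months.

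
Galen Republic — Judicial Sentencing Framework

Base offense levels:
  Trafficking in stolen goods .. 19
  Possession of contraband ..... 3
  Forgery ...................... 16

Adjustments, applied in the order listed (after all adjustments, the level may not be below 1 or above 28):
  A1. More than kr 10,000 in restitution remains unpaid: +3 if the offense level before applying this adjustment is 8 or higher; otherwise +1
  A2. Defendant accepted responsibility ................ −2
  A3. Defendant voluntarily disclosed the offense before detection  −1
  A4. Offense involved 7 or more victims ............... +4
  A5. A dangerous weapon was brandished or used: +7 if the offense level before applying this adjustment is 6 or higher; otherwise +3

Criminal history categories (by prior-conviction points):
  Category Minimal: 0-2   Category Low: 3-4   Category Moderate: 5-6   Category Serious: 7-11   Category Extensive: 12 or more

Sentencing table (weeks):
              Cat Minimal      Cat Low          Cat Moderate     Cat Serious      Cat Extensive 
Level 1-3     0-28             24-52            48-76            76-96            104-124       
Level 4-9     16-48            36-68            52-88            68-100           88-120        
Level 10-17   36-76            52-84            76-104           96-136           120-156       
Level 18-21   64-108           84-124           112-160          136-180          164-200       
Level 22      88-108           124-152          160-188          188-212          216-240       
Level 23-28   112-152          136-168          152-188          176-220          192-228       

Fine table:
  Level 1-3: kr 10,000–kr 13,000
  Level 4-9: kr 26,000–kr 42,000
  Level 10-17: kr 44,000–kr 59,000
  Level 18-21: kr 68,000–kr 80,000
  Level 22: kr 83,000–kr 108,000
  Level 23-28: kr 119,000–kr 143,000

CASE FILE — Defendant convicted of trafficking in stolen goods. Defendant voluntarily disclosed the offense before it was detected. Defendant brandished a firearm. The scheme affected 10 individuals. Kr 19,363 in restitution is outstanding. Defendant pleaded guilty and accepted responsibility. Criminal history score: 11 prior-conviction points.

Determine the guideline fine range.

kr 119,000–kr 143,000

Base offense level for trafficking in stolen goods: 19.
A1 applies (level before this adjustment is 19 ≥ 8, so +3): 19 + 3 = 22.
A2 applies: 22 − 2 = 20.
A3 applies: 20 − 1 = 19.
A4 applies: 19 + 4 = 23.
A5 applies (level before this adjustment is 23 ≥ 6, so +7): 23 + 7 = 30.
Level 30 exceeds the maximum of 28; capped at 28.
Final offense level: 28.
Level 28 falls in the 23-28 band.
Fine table: Level 23-28 → kr 119,000–kr 143,000.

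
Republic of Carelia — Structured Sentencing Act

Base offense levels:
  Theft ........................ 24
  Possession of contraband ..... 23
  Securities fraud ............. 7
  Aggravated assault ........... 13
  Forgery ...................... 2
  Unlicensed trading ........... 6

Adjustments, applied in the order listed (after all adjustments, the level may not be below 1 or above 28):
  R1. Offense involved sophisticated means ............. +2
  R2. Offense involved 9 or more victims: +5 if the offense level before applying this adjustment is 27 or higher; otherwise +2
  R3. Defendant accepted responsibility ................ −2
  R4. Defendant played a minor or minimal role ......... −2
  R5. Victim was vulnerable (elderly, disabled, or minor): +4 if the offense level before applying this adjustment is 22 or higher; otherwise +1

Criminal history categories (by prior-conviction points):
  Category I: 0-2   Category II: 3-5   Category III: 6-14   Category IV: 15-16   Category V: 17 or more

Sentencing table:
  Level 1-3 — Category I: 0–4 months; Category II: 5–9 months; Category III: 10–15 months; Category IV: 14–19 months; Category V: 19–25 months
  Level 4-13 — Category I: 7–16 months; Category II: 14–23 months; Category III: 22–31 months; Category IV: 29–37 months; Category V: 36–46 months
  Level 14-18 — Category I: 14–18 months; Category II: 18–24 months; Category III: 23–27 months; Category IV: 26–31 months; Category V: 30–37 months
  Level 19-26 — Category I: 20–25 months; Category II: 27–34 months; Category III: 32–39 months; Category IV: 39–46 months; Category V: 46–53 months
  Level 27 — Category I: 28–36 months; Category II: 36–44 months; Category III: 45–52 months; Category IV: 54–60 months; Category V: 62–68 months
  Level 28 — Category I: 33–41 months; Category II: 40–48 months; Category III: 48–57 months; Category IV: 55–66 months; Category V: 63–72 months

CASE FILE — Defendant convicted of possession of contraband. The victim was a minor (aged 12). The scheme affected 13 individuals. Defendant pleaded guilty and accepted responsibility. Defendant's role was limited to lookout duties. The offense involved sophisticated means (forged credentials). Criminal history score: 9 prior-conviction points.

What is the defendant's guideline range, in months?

Base offense level for possession of contraband: 23.
R1 applies: 23 + 2 = 25.
R2 applies (level before this adjustment is 25 < 27, so +2): 25 + 2 = 27.
R3 applies: 27 − 2 = 25.
R4 applies: 25 − 2 = 23.
R5 applies (level before this adjustment is 23 ≥ 22, so +4): 23 + 4 = 27.
Final offense level: 27.
Criminal history: 9 prior points → Category III (6-14).
Level 27 falls in the 27 band.
Grid: Level 27 × Category III = 45-52 months.

45-52 months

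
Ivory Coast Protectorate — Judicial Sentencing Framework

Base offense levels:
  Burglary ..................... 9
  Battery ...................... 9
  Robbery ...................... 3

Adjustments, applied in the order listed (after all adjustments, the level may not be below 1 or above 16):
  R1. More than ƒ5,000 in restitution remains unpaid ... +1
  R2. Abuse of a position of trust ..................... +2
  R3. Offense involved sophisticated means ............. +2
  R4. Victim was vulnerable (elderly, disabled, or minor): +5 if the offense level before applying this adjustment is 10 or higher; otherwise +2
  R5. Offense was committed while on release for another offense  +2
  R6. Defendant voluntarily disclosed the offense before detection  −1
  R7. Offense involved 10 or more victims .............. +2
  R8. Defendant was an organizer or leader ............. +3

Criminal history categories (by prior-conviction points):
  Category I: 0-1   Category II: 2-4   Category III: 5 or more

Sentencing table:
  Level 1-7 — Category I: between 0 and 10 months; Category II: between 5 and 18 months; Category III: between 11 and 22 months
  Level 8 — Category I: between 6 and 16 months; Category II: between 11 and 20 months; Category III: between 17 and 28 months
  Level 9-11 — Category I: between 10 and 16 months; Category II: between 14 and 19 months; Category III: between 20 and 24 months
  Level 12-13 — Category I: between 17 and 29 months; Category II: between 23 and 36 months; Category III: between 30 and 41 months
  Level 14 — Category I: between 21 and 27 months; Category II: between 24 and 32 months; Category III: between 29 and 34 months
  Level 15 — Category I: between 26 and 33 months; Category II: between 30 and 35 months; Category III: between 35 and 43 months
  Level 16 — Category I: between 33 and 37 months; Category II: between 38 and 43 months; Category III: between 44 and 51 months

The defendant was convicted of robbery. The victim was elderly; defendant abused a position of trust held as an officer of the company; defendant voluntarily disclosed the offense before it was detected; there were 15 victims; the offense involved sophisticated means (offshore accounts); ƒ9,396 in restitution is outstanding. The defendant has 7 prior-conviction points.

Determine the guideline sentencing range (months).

Base offense level for robbery: 3.
R1 applies: 3 + 1 = 4.
R2 applies: 4 + 2 = 6.
R3 applies: 6 + 2 = 8.
R4 applies (level before this adjustment is 8 < 10, so +2): 8 + 2 = 10.
R6 applies: 10 − 1 = 9.
R7 applies: 9 + 2 = 11.
R8 does not apply.
Final offense level: 11.
Criminal history: 7 prior points → Category III (5+).
Level 11 falls in the 9-11 band.
Grid: Level 9-11 × Category III = 20-24 months.

20-24 months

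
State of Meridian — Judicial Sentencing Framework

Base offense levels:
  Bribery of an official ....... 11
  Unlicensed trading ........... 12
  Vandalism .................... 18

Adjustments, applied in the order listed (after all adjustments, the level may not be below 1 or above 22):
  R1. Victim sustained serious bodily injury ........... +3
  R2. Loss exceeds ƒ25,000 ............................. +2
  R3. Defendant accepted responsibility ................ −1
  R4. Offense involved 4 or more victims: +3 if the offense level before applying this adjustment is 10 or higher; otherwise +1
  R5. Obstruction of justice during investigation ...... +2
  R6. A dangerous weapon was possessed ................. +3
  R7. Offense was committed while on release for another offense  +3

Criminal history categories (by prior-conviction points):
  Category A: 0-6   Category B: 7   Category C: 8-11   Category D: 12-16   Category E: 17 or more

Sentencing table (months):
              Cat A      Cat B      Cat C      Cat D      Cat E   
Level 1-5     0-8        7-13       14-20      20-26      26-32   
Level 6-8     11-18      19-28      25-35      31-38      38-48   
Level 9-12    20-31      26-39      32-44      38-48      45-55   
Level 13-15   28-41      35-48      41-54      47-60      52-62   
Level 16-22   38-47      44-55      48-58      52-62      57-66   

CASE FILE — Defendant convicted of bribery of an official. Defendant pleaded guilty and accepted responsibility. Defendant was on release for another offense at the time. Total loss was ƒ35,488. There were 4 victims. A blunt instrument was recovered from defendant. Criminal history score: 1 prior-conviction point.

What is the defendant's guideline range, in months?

38-47 months

Base offense level for bribery of an official: 11.
R1 does not apply.
R2 applies: 11 + 2 = 13.
R3 applies: 13 − 1 = 12.
R4 applies (level before this adjustment is 12 ≥ 10, so +3): 12 + 3 = 15.
R5 does not apply.
R6 applies: 15 + 3 = 18.
R7 applies: 18 + 3 = 21.
Final offense level: 21.
Criminal history: 1 prior point → Category A (0-6).
Level 21 falls in the 16-22 band.
Grid: Level 16-22 × Category A = 38-47 months.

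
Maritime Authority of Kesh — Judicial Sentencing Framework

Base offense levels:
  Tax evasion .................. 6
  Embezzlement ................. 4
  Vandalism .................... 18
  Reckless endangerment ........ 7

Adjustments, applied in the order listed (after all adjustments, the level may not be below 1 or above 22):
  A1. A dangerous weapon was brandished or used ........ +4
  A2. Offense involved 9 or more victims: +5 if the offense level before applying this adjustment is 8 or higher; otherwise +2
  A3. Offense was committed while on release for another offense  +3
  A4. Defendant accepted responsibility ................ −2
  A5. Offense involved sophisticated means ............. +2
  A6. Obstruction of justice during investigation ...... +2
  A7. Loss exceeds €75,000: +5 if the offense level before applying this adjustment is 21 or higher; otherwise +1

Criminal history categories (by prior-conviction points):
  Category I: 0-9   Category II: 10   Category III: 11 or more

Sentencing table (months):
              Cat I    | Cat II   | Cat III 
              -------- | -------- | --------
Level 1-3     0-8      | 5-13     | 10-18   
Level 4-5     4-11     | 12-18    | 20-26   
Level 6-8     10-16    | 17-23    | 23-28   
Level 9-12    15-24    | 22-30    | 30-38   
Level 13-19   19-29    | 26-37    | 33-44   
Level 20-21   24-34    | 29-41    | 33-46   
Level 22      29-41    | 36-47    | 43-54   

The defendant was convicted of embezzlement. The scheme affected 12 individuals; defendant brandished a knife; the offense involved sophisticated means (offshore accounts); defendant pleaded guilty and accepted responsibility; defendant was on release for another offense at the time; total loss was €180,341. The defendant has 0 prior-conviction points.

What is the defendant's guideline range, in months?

19-29 months

Base offense level for embezzlement: 4.
A1 applies: 4 + 4 = 8.
A2 applies (level before this adjustment is 8 ≥ 8, so +5): 8 + 5 = 13.
A3 applies: 13 + 3 = 16.
A4 applies: 16 − 2 = 14.
A5 applies: 14 + 2 = 16.
A6 does not apply.
A7 applies (level before this adjustment is 16 < 21, so +1): 16 + 1 = 17.
Final offense level: 17.
Criminal history: 0 prior points → Category I (0-9).
Level 17 falls in the 13-19 band.
Grid: Level 13-19 × Category I = 19-29 months.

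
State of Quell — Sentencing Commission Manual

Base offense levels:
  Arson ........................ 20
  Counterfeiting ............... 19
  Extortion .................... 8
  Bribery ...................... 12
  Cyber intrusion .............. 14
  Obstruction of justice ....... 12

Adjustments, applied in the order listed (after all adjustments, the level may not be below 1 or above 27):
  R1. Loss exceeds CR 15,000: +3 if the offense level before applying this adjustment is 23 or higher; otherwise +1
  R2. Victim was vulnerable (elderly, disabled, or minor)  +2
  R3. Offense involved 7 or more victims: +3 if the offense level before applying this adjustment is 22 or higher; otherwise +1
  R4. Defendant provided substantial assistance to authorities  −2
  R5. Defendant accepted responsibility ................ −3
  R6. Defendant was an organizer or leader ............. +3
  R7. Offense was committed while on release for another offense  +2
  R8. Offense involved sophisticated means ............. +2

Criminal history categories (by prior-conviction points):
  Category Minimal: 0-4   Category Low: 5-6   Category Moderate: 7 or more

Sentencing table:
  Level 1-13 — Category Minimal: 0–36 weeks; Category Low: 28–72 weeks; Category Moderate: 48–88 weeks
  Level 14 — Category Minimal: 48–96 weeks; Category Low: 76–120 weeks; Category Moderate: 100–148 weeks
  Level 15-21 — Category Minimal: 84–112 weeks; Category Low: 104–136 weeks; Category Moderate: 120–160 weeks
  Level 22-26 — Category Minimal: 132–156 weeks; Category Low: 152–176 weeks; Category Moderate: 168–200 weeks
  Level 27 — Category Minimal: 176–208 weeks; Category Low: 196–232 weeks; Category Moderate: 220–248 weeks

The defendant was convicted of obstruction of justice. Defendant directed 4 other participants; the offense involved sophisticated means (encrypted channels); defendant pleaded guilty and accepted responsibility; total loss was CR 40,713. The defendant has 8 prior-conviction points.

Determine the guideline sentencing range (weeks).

120-160 weeks

Base offense level for obstruction of justice: 12.
R1 applies (level before this adjustment is 12 < 23, so +1): 12 + 1 = 13.
R3 does not apply.
R4 does not apply.
R5 applies: 13 − 3 = 10.
R6 applies: 10 + 3 = 13.
R7 does not apply.
R8 applies: 13 + 2 = 15.
Final offense level: 15.
Criminal history: 8 prior points → Category Moderate (7+).
Level 15 falls in the 15-21 band.
Grid: Level 15-21 × Category Moderate = 120-160 weeks.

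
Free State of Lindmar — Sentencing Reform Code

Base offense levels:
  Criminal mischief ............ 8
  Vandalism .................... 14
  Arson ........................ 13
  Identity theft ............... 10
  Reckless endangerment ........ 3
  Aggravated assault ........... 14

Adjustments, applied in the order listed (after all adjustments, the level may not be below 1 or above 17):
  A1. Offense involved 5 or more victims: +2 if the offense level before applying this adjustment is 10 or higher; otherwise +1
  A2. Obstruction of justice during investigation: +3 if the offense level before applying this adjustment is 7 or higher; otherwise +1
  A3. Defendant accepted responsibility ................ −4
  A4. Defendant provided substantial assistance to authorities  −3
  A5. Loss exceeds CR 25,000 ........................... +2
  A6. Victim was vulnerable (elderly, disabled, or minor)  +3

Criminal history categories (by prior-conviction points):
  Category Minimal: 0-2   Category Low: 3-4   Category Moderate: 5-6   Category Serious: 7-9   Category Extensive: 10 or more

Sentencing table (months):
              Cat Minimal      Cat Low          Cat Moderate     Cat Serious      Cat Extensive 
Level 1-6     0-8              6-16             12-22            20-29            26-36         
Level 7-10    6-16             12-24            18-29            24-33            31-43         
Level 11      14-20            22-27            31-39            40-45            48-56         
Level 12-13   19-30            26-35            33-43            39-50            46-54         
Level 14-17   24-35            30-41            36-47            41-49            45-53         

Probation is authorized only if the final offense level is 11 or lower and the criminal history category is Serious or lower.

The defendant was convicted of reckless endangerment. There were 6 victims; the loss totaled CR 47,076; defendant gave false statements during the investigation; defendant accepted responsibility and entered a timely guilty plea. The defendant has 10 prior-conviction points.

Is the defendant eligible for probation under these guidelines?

Base offense level for reckless endangerment: 3.
A1 applies (level before this adjustment is 3 < 10, so +1): 3 + 1 = 4.
A2 applies (level before this adjustment is 4 < 7, so +1): 4 + 1 = 5.
A3 applies: 5 − 4 = 1.
A5 applies: 1 + 2 = 3.
Final offense level: 3.
Criminal history: 10 prior points → Category Extensive (10+).
Level 3 falls in the 1-6 band.
Grid: Level 1-6 × Category Extensive = 26-36 months.
Probation check: level 3 ≤ 11 and category Extensive > Serious → not eligible.

No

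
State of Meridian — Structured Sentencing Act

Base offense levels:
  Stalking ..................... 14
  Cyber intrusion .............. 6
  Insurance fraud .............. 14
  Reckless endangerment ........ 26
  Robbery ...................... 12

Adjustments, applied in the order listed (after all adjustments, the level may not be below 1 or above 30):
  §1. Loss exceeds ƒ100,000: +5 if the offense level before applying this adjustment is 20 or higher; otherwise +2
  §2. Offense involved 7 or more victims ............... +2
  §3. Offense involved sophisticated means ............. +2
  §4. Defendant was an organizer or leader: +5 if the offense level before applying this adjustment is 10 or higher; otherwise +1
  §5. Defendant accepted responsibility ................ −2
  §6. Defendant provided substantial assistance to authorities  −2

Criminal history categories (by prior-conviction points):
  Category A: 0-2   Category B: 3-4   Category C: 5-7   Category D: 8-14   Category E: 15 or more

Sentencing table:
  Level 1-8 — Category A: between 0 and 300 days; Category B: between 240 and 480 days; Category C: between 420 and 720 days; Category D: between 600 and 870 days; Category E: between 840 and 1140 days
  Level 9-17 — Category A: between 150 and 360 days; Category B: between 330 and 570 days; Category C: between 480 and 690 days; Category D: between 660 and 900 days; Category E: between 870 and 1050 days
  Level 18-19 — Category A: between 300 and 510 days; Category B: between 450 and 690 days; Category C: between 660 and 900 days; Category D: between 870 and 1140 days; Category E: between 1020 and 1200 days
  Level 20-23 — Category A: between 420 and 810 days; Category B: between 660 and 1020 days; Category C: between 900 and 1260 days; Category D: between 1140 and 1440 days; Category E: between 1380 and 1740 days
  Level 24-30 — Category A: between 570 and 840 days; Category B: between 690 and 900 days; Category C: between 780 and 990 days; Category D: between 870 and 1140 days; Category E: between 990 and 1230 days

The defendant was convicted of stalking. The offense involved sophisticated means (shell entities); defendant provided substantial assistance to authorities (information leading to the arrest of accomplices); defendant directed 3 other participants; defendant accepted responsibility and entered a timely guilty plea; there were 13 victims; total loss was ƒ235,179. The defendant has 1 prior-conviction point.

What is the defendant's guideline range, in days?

Base offense level for stalking: 14.
§1 applies (level before this adjustment is 14 < 20, so +2): 14 + 2 = 16.
§2 applies: 16 + 2 = 18.
§3 applies: 18 + 2 = 20.
§4 applies (level before this adjustment is 20 ≥ 10, so +5): 20 + 5 = 25.
§5 applies: 25 − 2 = 23.
§6 applies: 23 − 2 = 21.
Final offense level: 21.
Criminal history: 1 prior point → Category A (0-2).
Level 21 falls in the 20-23 band.
Grid: Level 20-23 × Category A = 420-810 days.

420-810 days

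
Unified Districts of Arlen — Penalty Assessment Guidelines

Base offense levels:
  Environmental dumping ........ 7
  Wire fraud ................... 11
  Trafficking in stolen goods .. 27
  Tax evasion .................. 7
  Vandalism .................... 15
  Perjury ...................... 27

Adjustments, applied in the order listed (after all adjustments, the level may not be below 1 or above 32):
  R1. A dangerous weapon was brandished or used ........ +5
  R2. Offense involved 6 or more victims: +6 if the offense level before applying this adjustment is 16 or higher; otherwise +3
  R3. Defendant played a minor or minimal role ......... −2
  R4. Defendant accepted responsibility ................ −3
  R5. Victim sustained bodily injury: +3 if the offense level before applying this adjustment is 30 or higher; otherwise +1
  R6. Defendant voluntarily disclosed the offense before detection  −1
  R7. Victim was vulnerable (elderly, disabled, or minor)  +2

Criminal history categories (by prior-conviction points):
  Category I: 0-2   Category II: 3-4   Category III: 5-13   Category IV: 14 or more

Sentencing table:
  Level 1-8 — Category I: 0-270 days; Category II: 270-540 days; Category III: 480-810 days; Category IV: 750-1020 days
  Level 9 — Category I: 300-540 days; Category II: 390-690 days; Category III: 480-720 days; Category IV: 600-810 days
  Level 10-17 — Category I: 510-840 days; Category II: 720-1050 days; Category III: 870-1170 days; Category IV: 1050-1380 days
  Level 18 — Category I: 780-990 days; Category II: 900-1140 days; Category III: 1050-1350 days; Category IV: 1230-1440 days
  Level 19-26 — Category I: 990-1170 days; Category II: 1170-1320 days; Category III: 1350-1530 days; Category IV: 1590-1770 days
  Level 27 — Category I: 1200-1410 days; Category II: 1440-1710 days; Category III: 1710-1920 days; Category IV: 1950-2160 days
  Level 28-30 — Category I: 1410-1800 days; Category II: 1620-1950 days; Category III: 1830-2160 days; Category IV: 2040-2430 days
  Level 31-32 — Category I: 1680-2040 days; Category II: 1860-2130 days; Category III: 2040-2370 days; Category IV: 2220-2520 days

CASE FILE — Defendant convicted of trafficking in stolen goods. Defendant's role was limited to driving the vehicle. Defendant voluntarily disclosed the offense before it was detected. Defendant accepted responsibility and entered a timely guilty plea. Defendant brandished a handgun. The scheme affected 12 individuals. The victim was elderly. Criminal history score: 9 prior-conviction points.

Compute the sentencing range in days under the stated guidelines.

2040-2370 days

Base offense level for trafficking in stolen goods: 27.
R1 applies: 27 + 5 = 32.
R2 applies (level before this adjustment is 32 ≥ 16, so +6): 32 + 6 = 38.
R3 applies: 38 − 2 = 36.
R4 applies: 36 − 3 = 33.
R5 does not apply.
R6 applies: 33 − 1 = 32.
R7 applies: 32 + 2 = 34.
Level 34 exceeds the maximum of 32; capped at 32.
Final offense level: 32.
Criminal history: 9 prior points → Category III (5-13).
Level 32 falls in the 31-32 band.
Grid: Level 31-32 × Category III = 2040-2370 days.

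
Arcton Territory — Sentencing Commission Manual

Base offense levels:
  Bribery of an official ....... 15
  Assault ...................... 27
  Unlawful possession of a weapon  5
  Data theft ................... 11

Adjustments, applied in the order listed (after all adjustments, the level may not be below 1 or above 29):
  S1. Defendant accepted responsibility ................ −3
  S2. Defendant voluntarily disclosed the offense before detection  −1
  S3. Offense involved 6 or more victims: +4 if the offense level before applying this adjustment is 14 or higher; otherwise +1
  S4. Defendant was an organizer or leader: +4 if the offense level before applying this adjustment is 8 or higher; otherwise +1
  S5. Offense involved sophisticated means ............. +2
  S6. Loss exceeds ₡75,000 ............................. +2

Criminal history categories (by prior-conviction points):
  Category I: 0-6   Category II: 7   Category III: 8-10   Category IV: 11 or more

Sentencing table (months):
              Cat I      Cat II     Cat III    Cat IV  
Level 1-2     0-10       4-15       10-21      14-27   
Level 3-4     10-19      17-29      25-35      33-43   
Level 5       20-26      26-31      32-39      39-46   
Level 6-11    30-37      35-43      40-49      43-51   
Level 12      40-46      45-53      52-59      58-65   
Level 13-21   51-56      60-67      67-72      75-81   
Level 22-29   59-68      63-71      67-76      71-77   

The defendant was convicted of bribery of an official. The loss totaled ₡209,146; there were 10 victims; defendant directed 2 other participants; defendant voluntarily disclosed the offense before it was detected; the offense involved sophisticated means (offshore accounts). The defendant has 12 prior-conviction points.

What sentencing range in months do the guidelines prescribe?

71-77 months

Base offense level for bribery of an official: 15.
S2 applies: 15 − 1 = 14.
S3 applies (level before this adjustment is 14 ≥ 14, so +4): 14 + 4 = 18.
S4 applies (level before this adjustment is 18 ≥ 8, so +4): 18 + 4 = 22.
S5 applies: 22 + 2 = 24.
S6 applies: 24 + 2 = 26.
Final offense level: 26.
Criminal history: 12 prior points → Category IV (11+).
Level 26 falls in the 22-29 band.
Grid: Level 22-29 × Category IV = 71-77 months.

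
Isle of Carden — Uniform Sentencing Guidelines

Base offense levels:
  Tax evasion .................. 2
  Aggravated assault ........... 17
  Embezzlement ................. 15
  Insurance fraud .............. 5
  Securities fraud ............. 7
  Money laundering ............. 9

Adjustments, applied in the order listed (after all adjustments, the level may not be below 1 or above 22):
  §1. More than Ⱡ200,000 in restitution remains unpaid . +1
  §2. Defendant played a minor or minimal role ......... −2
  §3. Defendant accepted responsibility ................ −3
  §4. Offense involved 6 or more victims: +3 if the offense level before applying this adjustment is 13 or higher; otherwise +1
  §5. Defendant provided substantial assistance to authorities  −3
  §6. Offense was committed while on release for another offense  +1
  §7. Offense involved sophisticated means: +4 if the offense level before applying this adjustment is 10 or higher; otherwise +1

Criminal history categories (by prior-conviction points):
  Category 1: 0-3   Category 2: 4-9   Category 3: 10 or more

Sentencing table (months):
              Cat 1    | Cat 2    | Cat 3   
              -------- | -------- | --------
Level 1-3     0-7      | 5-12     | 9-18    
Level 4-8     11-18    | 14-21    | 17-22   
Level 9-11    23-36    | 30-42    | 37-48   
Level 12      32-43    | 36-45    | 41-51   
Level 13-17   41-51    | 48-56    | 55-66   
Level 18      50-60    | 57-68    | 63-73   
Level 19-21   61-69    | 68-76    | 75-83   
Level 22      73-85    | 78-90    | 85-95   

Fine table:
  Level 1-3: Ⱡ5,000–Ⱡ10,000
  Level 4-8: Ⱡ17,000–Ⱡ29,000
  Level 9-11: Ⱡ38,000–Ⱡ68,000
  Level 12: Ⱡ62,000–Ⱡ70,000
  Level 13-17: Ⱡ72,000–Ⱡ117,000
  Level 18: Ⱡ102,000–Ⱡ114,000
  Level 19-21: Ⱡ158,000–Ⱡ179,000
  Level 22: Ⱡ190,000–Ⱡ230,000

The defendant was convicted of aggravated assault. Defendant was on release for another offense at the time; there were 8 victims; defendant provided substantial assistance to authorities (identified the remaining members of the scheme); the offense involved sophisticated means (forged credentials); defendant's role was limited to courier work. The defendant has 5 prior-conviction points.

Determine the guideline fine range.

Base offense level for aggravated assault: 17.
§2 applies: 17 − 2 = 15.
§3 does not apply.
§4 applies (level before this adjustment is 15 ≥ 13, so +3): 15 + 3 = 18.
§5 applies: 18 − 3 = 15.
§6 applies: 15 + 1 = 16.
§7 applies (level before this adjustment is 16 ≥ 10, so +4): 16 + 4 = 20.
Final offense level: 20.
Level 20 falls in the 19-21 band.
Fine table: Level 19-21 → Ⱡ158,000–Ⱡ179,000.

Ⱡ158,000–Ⱡ179,000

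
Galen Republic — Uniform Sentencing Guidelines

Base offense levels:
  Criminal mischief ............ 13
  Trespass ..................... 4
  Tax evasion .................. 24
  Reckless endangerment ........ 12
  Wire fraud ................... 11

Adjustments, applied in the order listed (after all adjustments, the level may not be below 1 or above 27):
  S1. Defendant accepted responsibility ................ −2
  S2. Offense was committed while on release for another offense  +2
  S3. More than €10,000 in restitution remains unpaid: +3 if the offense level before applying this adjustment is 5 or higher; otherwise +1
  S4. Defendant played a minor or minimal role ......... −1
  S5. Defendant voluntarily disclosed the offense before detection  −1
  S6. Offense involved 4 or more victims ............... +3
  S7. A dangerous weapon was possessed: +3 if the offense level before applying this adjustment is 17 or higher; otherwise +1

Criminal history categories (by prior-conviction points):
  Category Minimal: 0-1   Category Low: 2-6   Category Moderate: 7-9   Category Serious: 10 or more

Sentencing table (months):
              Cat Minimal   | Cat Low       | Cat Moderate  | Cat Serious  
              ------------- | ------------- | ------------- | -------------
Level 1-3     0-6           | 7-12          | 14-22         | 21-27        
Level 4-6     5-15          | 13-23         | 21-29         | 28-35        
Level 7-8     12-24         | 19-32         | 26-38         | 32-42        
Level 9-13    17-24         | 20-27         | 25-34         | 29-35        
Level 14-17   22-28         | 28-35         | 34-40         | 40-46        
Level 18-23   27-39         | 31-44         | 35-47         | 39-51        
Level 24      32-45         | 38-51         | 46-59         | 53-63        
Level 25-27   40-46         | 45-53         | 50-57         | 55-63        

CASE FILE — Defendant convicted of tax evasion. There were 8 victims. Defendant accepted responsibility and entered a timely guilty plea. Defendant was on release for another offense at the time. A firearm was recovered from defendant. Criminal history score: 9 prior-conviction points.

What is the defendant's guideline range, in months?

Base offense level for tax evasion: 24.
S1 applies: 24 − 2 = 22.
S2 applies: 22 + 2 = 24.
S3 does not apply.
S5 does not apply.
S6 applies: 24 + 3 = 27.
S7 applies (level before this adjustment is 27 ≥ 17, so +3): 27 + 3 = 30.
Level 30 exceeds the maximum of 27; capped at 27.
Final offense level: 27.
Criminal history: 9 prior points → Category Moderate (7-9).
Level 27 falls in the 25-27 band.
Grid: Level 25-27 × Category Moderate = 50-57 months.

50-57 months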